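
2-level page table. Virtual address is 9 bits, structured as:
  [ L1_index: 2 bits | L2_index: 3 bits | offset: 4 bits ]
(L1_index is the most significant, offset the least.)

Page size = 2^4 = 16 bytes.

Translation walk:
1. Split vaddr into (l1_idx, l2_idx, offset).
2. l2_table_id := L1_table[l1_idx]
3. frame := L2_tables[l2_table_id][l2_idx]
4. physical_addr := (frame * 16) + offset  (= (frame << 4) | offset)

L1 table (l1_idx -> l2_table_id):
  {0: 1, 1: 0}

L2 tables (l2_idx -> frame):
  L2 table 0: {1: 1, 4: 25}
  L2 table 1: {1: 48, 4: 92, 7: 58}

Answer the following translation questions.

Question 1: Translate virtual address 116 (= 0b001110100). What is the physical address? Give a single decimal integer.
vaddr = 116 = 0b001110100
Split: l1_idx=0, l2_idx=7, offset=4
L1[0] = 1
L2[1][7] = 58
paddr = 58 * 16 + 4 = 932

Answer: 932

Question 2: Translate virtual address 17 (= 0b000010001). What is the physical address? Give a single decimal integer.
Answer: 769

Derivation:
vaddr = 17 = 0b000010001
Split: l1_idx=0, l2_idx=1, offset=1
L1[0] = 1
L2[1][1] = 48
paddr = 48 * 16 + 1 = 769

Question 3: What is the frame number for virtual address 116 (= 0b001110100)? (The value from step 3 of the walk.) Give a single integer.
Answer: 58

Derivation:
vaddr = 116: l1_idx=0, l2_idx=7
L1[0] = 1; L2[1][7] = 58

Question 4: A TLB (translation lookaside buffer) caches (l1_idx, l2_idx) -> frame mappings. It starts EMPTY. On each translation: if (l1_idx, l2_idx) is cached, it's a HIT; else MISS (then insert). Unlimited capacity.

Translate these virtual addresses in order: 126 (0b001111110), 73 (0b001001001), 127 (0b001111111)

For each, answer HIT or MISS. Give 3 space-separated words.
vaddr=126: (0,7) not in TLB -> MISS, insert
vaddr=73: (0,4) not in TLB -> MISS, insert
vaddr=127: (0,7) in TLB -> HIT

Answer: MISS MISS HIT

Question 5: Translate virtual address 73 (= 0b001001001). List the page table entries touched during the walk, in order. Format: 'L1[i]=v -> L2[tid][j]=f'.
Answer: L1[0]=1 -> L2[1][4]=92

Derivation:
vaddr = 73 = 0b001001001
Split: l1_idx=0, l2_idx=4, offset=9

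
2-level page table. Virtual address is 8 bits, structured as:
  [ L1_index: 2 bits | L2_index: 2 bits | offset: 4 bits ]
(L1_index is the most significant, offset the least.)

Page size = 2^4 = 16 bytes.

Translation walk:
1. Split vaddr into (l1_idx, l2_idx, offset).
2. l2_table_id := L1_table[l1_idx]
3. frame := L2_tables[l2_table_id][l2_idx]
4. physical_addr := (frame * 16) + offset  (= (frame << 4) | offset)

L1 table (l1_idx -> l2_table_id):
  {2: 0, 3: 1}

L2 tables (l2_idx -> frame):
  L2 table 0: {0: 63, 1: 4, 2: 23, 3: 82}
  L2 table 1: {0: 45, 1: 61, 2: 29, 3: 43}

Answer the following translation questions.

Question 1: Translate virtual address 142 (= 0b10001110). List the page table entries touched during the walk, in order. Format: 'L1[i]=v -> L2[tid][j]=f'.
vaddr = 142 = 0b10001110
Split: l1_idx=2, l2_idx=0, offset=14

Answer: L1[2]=0 -> L2[0][0]=63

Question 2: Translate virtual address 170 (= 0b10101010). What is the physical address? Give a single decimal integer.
Answer: 378

Derivation:
vaddr = 170 = 0b10101010
Split: l1_idx=2, l2_idx=2, offset=10
L1[2] = 0
L2[0][2] = 23
paddr = 23 * 16 + 10 = 378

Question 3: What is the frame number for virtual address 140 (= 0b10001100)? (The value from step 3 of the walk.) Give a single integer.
Answer: 63

Derivation:
vaddr = 140: l1_idx=2, l2_idx=0
L1[2] = 0; L2[0][0] = 63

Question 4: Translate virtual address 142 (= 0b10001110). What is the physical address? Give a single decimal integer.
Answer: 1022

Derivation:
vaddr = 142 = 0b10001110
Split: l1_idx=2, l2_idx=0, offset=14
L1[2] = 0
L2[0][0] = 63
paddr = 63 * 16 + 14 = 1022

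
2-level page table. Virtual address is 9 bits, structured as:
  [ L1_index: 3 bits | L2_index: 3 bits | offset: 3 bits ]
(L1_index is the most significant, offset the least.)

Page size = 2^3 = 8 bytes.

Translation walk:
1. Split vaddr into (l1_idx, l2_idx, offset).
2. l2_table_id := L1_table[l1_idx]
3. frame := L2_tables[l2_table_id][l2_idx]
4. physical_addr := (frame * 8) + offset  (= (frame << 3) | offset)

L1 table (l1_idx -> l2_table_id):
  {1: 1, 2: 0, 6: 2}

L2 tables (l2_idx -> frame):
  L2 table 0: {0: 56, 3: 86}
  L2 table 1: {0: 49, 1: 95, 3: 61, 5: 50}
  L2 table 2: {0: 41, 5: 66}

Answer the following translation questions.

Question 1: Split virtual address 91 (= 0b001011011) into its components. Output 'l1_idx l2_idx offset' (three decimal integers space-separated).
Answer: 1 3 3

Derivation:
vaddr = 91 = 0b001011011
  top 3 bits -> l1_idx = 1
  next 3 bits -> l2_idx = 3
  bottom 3 bits -> offset = 3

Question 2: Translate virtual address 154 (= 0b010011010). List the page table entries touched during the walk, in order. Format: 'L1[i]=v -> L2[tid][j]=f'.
vaddr = 154 = 0b010011010
Split: l1_idx=2, l2_idx=3, offset=2

Answer: L1[2]=0 -> L2[0][3]=86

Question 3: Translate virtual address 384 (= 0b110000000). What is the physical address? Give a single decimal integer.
Answer: 328

Derivation:
vaddr = 384 = 0b110000000
Split: l1_idx=6, l2_idx=0, offset=0
L1[6] = 2
L2[2][0] = 41
paddr = 41 * 8 + 0 = 328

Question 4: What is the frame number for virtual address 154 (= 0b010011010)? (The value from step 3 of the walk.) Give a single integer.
vaddr = 154: l1_idx=2, l2_idx=3
L1[2] = 0; L2[0][3] = 86

Answer: 86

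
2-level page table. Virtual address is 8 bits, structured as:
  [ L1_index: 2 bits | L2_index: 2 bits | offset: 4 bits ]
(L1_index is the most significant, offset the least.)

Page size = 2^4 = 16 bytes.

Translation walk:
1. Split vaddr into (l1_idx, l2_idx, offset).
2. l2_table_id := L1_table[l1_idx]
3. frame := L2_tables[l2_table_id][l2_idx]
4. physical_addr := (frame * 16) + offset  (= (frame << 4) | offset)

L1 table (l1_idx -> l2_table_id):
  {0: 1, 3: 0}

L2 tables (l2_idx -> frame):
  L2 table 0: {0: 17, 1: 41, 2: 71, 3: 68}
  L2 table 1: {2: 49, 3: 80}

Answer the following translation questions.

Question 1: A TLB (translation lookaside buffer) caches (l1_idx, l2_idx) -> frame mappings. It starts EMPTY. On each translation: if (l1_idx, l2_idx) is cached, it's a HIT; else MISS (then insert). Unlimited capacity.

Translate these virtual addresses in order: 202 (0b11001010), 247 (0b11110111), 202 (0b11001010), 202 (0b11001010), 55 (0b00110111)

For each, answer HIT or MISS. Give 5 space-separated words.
Answer: MISS MISS HIT HIT MISS

Derivation:
vaddr=202: (3,0) not in TLB -> MISS, insert
vaddr=247: (3,3) not in TLB -> MISS, insert
vaddr=202: (3,0) in TLB -> HIT
vaddr=202: (3,0) in TLB -> HIT
vaddr=55: (0,3) not in TLB -> MISS, insert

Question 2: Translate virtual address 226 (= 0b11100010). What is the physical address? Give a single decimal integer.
vaddr = 226 = 0b11100010
Split: l1_idx=3, l2_idx=2, offset=2
L1[3] = 0
L2[0][2] = 71
paddr = 71 * 16 + 2 = 1138

Answer: 1138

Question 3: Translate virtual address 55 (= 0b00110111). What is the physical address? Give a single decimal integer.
Answer: 1287

Derivation:
vaddr = 55 = 0b00110111
Split: l1_idx=0, l2_idx=3, offset=7
L1[0] = 1
L2[1][3] = 80
paddr = 80 * 16 + 7 = 1287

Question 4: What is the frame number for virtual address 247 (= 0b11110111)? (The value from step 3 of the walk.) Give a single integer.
vaddr = 247: l1_idx=3, l2_idx=3
L1[3] = 0; L2[0][3] = 68

Answer: 68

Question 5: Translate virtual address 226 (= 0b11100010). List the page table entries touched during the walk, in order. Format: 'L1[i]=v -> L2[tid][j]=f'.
Answer: L1[3]=0 -> L2[0][2]=71

Derivation:
vaddr = 226 = 0b11100010
Split: l1_idx=3, l2_idx=2, offset=2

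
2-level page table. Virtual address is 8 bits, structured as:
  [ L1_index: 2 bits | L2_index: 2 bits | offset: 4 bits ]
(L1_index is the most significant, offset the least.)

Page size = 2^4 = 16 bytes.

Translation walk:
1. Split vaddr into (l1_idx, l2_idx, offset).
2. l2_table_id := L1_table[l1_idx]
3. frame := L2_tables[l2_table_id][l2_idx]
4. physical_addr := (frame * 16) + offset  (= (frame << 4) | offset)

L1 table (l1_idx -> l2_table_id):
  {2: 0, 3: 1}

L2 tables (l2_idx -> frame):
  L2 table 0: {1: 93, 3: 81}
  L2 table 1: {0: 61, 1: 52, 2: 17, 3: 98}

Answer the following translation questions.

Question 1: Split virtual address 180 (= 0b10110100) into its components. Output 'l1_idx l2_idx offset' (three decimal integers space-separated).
vaddr = 180 = 0b10110100
  top 2 bits -> l1_idx = 2
  next 2 bits -> l2_idx = 3
  bottom 4 bits -> offset = 4

Answer: 2 3 4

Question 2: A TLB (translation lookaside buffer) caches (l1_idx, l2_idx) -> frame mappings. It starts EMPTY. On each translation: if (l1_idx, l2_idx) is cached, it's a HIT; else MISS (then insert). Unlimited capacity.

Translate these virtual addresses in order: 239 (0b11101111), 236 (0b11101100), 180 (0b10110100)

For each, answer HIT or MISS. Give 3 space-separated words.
Answer: MISS HIT MISS

Derivation:
vaddr=239: (3,2) not in TLB -> MISS, insert
vaddr=236: (3,2) in TLB -> HIT
vaddr=180: (2,3) not in TLB -> MISS, insert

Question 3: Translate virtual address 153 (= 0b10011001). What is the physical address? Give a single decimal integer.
vaddr = 153 = 0b10011001
Split: l1_idx=2, l2_idx=1, offset=9
L1[2] = 0
L2[0][1] = 93
paddr = 93 * 16 + 9 = 1497

Answer: 1497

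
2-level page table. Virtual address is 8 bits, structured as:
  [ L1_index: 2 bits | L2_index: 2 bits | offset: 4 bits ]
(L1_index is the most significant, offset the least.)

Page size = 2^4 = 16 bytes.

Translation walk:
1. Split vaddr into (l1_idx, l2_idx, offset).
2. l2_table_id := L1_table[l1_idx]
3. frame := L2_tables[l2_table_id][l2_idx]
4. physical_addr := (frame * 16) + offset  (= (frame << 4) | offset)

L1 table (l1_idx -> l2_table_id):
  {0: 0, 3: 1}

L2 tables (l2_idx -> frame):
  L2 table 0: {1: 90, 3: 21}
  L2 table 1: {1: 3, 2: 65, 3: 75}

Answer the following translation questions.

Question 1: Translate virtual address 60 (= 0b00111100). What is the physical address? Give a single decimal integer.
Answer: 348

Derivation:
vaddr = 60 = 0b00111100
Split: l1_idx=0, l2_idx=3, offset=12
L1[0] = 0
L2[0][3] = 21
paddr = 21 * 16 + 12 = 348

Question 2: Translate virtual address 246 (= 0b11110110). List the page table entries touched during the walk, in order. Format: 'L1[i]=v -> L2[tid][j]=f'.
Answer: L1[3]=1 -> L2[1][3]=75

Derivation:
vaddr = 246 = 0b11110110
Split: l1_idx=3, l2_idx=3, offset=6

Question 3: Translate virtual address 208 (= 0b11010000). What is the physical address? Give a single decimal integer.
Answer: 48

Derivation:
vaddr = 208 = 0b11010000
Split: l1_idx=3, l2_idx=1, offset=0
L1[3] = 1
L2[1][1] = 3
paddr = 3 * 16 + 0 = 48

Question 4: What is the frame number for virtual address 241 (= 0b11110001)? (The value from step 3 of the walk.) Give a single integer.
Answer: 75

Derivation:
vaddr = 241: l1_idx=3, l2_idx=3
L1[3] = 1; L2[1][3] = 75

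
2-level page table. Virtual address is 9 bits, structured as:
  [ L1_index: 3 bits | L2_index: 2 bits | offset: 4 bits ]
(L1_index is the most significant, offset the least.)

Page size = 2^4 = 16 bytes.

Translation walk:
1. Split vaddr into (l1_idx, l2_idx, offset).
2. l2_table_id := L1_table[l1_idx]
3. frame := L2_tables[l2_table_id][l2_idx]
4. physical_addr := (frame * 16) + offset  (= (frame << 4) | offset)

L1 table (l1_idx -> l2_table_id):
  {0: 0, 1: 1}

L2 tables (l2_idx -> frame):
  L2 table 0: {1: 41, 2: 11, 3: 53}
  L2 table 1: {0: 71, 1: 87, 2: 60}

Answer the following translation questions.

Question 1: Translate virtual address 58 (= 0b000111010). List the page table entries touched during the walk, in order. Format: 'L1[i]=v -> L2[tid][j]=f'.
vaddr = 58 = 0b000111010
Split: l1_idx=0, l2_idx=3, offset=10

Answer: L1[0]=0 -> L2[0][3]=53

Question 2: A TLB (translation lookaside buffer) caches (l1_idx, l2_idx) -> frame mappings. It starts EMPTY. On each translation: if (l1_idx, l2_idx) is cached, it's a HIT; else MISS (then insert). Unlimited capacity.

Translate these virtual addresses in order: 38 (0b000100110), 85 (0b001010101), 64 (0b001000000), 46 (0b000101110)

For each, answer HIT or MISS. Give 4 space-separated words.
vaddr=38: (0,2) not in TLB -> MISS, insert
vaddr=85: (1,1) not in TLB -> MISS, insert
vaddr=64: (1,0) not in TLB -> MISS, insert
vaddr=46: (0,2) in TLB -> HIT

Answer: MISS MISS MISS HIT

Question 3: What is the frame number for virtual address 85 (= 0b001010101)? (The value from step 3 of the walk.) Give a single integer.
Answer: 87

Derivation:
vaddr = 85: l1_idx=1, l2_idx=1
L1[1] = 1; L2[1][1] = 87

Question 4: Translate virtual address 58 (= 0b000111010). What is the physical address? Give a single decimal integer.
Answer: 858

Derivation:
vaddr = 58 = 0b000111010
Split: l1_idx=0, l2_idx=3, offset=10
L1[0] = 0
L2[0][3] = 53
paddr = 53 * 16 + 10 = 858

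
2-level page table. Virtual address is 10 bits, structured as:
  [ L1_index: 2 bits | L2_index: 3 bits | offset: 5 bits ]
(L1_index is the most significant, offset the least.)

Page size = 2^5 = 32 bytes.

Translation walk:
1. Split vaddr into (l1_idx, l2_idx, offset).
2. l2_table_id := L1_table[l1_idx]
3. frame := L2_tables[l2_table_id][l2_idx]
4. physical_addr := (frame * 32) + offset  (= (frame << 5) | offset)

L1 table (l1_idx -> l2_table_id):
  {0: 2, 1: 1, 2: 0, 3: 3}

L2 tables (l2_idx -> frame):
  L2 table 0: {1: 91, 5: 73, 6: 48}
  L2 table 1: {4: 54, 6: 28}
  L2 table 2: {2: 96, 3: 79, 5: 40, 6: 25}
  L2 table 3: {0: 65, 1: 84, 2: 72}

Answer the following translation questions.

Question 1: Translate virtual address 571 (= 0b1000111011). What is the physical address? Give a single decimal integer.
Answer: 2939

Derivation:
vaddr = 571 = 0b1000111011
Split: l1_idx=2, l2_idx=1, offset=27
L1[2] = 0
L2[0][1] = 91
paddr = 91 * 32 + 27 = 2939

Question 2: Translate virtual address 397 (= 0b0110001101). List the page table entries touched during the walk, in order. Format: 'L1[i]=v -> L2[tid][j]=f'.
Answer: L1[1]=1 -> L2[1][4]=54

Derivation:
vaddr = 397 = 0b0110001101
Split: l1_idx=1, l2_idx=4, offset=13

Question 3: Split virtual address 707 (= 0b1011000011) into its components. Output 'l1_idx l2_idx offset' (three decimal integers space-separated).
Answer: 2 6 3

Derivation:
vaddr = 707 = 0b1011000011
  top 2 bits -> l1_idx = 2
  next 3 bits -> l2_idx = 6
  bottom 5 bits -> offset = 3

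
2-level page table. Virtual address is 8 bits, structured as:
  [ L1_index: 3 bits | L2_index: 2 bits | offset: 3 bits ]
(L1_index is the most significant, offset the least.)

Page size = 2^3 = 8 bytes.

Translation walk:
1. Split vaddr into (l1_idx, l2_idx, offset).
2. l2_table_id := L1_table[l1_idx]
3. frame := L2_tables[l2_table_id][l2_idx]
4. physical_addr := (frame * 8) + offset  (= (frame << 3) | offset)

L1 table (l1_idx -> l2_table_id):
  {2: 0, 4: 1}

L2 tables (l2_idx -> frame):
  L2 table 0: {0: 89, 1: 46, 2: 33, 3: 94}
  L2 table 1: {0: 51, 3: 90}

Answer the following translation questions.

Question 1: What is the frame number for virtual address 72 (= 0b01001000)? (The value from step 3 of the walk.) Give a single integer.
vaddr = 72: l1_idx=2, l2_idx=1
L1[2] = 0; L2[0][1] = 46

Answer: 46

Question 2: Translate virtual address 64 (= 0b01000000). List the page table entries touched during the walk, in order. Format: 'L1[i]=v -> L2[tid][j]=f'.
Answer: L1[2]=0 -> L2[0][0]=89

Derivation:
vaddr = 64 = 0b01000000
Split: l1_idx=2, l2_idx=0, offset=0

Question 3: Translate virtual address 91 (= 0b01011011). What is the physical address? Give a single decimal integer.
vaddr = 91 = 0b01011011
Split: l1_idx=2, l2_idx=3, offset=3
L1[2] = 0
L2[0][3] = 94
paddr = 94 * 8 + 3 = 755

Answer: 755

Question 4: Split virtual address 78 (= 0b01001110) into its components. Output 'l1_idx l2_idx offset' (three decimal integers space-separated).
Answer: 2 1 6

Derivation:
vaddr = 78 = 0b01001110
  top 3 bits -> l1_idx = 2
  next 2 bits -> l2_idx = 1
  bottom 3 bits -> offset = 6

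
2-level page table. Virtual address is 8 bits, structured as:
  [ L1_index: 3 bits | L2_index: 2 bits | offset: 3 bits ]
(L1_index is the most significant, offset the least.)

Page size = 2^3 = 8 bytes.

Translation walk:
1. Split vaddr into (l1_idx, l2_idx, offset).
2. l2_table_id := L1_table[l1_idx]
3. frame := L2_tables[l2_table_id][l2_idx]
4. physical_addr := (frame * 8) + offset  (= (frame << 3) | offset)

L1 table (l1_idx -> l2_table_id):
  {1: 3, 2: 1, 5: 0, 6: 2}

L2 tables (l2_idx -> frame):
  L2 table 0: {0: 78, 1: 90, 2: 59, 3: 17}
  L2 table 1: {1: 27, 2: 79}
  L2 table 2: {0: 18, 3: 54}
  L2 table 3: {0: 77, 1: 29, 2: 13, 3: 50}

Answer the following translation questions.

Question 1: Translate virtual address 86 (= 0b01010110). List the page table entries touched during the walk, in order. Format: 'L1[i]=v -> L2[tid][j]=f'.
Answer: L1[2]=1 -> L2[1][2]=79

Derivation:
vaddr = 86 = 0b01010110
Split: l1_idx=2, l2_idx=2, offset=6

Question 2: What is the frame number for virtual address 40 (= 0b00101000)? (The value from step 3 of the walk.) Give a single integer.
vaddr = 40: l1_idx=1, l2_idx=1
L1[1] = 3; L2[3][1] = 29

Answer: 29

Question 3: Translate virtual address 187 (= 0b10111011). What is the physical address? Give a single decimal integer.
Answer: 139

Derivation:
vaddr = 187 = 0b10111011
Split: l1_idx=5, l2_idx=3, offset=3
L1[5] = 0
L2[0][3] = 17
paddr = 17 * 8 + 3 = 139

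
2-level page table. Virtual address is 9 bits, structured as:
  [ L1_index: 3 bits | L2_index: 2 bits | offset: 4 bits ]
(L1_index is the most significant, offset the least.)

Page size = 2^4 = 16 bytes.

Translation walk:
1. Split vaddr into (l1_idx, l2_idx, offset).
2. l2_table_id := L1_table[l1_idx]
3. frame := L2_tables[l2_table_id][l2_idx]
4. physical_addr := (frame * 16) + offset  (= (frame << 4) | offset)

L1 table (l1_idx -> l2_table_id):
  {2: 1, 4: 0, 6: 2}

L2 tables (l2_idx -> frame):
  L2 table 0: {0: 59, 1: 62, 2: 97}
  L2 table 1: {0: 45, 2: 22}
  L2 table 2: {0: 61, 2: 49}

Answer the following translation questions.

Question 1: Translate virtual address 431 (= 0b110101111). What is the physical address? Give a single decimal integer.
vaddr = 431 = 0b110101111
Split: l1_idx=6, l2_idx=2, offset=15
L1[6] = 2
L2[2][2] = 49
paddr = 49 * 16 + 15 = 799

Answer: 799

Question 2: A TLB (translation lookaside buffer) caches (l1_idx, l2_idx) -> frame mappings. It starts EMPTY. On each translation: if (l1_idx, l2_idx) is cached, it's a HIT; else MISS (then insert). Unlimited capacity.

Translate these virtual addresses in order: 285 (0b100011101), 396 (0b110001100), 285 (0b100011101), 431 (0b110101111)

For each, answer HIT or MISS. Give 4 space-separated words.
vaddr=285: (4,1) not in TLB -> MISS, insert
vaddr=396: (6,0) not in TLB -> MISS, insert
vaddr=285: (4,1) in TLB -> HIT
vaddr=431: (6,2) not in TLB -> MISS, insert

Answer: MISS MISS HIT MISS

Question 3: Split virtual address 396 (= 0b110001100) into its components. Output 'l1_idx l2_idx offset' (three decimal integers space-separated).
vaddr = 396 = 0b110001100
  top 3 bits -> l1_idx = 6
  next 2 bits -> l2_idx = 0
  bottom 4 bits -> offset = 12

Answer: 6 0 12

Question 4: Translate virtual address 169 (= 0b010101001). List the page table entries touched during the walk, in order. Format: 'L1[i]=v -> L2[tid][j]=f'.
vaddr = 169 = 0b010101001
Split: l1_idx=2, l2_idx=2, offset=9

Answer: L1[2]=1 -> L2[1][2]=22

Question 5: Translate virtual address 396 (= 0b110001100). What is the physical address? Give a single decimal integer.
vaddr = 396 = 0b110001100
Split: l1_idx=6, l2_idx=0, offset=12
L1[6] = 2
L2[2][0] = 61
paddr = 61 * 16 + 12 = 988

Answer: 988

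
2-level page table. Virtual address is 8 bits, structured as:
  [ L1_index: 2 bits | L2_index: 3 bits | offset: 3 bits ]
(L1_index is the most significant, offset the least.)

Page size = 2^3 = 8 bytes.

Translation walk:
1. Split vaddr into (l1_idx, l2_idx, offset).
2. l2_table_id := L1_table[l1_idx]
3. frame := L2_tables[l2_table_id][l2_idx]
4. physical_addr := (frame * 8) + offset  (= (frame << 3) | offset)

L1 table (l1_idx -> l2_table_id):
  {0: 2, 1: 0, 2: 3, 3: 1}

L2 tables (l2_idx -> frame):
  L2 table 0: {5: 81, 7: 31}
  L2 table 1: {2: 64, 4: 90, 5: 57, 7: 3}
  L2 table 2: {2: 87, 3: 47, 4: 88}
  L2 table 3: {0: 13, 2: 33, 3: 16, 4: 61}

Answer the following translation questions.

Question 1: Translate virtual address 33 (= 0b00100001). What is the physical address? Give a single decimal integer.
vaddr = 33 = 0b00100001
Split: l1_idx=0, l2_idx=4, offset=1
L1[0] = 2
L2[2][4] = 88
paddr = 88 * 8 + 1 = 705

Answer: 705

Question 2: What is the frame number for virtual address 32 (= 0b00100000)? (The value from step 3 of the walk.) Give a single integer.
vaddr = 32: l1_idx=0, l2_idx=4
L1[0] = 2; L2[2][4] = 88

Answer: 88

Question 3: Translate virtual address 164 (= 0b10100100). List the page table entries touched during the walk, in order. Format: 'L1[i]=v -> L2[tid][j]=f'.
vaddr = 164 = 0b10100100
Split: l1_idx=2, l2_idx=4, offset=4

Answer: L1[2]=3 -> L2[3][4]=61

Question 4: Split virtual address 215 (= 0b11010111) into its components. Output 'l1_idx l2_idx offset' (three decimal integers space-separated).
Answer: 3 2 7

Derivation:
vaddr = 215 = 0b11010111
  top 2 bits -> l1_idx = 3
  next 3 bits -> l2_idx = 2
  bottom 3 bits -> offset = 7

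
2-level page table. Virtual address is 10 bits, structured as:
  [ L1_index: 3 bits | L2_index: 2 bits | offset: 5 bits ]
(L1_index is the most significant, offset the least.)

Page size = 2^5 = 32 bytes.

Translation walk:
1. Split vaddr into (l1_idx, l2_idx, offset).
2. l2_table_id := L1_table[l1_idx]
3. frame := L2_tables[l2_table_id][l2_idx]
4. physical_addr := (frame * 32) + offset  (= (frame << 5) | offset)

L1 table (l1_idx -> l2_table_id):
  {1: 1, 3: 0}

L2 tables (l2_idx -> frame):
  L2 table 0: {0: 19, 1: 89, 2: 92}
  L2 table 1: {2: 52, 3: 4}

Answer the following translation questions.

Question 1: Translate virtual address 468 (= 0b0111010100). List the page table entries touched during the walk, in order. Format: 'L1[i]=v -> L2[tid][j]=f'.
Answer: L1[3]=0 -> L2[0][2]=92

Derivation:
vaddr = 468 = 0b0111010100
Split: l1_idx=3, l2_idx=2, offset=20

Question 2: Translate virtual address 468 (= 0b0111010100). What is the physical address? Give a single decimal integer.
Answer: 2964

Derivation:
vaddr = 468 = 0b0111010100
Split: l1_idx=3, l2_idx=2, offset=20
L1[3] = 0
L2[0][2] = 92
paddr = 92 * 32 + 20 = 2964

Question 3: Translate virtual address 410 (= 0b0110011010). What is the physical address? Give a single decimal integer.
vaddr = 410 = 0b0110011010
Split: l1_idx=3, l2_idx=0, offset=26
L1[3] = 0
L2[0][0] = 19
paddr = 19 * 32 + 26 = 634

Answer: 634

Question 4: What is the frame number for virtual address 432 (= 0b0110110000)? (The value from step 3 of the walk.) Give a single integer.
Answer: 89

Derivation:
vaddr = 432: l1_idx=3, l2_idx=1
L1[3] = 0; L2[0][1] = 89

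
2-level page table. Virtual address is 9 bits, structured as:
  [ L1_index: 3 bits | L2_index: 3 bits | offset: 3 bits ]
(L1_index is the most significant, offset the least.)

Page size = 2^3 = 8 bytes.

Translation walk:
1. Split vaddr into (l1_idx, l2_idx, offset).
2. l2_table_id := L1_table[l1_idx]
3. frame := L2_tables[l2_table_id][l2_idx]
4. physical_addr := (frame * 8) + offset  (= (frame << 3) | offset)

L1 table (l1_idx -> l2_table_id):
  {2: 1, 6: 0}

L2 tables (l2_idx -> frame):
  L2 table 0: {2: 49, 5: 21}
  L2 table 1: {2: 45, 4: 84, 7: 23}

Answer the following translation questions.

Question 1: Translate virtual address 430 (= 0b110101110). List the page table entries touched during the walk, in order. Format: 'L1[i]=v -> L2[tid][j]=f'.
vaddr = 430 = 0b110101110
Split: l1_idx=6, l2_idx=5, offset=6

Answer: L1[6]=0 -> L2[0][5]=21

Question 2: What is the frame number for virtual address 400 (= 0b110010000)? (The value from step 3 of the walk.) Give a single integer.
Answer: 49

Derivation:
vaddr = 400: l1_idx=6, l2_idx=2
L1[6] = 0; L2[0][2] = 49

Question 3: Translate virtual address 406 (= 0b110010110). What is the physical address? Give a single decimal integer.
Answer: 398

Derivation:
vaddr = 406 = 0b110010110
Split: l1_idx=6, l2_idx=2, offset=6
L1[6] = 0
L2[0][2] = 49
paddr = 49 * 8 + 6 = 398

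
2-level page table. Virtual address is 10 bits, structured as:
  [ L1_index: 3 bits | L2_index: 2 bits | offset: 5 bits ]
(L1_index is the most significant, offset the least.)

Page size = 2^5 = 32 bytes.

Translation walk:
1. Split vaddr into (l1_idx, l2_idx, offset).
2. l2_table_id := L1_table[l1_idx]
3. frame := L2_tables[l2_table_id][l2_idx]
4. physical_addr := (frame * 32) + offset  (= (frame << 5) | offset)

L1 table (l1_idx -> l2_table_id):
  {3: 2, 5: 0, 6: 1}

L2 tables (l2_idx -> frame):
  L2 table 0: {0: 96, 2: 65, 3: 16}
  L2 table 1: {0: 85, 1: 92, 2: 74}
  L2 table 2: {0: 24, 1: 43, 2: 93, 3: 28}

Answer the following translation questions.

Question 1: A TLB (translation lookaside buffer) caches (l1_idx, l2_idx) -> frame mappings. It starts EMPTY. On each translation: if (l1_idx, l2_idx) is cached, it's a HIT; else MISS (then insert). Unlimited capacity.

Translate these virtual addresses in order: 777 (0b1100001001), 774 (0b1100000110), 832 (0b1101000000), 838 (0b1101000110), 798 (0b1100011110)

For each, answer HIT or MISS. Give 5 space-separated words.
vaddr=777: (6,0) not in TLB -> MISS, insert
vaddr=774: (6,0) in TLB -> HIT
vaddr=832: (6,2) not in TLB -> MISS, insert
vaddr=838: (6,2) in TLB -> HIT
vaddr=798: (6,0) in TLB -> HIT

Answer: MISS HIT MISS HIT HIT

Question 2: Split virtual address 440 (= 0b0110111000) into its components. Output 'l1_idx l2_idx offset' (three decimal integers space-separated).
vaddr = 440 = 0b0110111000
  top 3 bits -> l1_idx = 3
  next 2 bits -> l2_idx = 1
  bottom 5 bits -> offset = 24

Answer: 3 1 24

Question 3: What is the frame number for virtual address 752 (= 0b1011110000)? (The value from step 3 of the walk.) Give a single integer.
vaddr = 752: l1_idx=5, l2_idx=3
L1[5] = 0; L2[0][3] = 16

Answer: 16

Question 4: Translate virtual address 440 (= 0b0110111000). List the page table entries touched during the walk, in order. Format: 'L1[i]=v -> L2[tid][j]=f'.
vaddr = 440 = 0b0110111000
Split: l1_idx=3, l2_idx=1, offset=24

Answer: L1[3]=2 -> L2[2][1]=43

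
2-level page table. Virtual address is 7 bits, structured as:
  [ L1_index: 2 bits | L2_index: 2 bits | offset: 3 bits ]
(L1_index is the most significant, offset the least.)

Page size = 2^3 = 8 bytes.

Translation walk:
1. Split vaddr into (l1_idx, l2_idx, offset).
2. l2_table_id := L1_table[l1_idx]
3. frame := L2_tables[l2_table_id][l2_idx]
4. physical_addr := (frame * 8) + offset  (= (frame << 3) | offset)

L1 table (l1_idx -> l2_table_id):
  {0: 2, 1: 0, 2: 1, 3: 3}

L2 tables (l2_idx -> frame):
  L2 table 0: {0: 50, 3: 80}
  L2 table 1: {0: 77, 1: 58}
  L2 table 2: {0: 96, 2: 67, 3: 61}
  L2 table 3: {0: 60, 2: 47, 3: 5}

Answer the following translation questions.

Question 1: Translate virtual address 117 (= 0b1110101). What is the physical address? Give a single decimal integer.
vaddr = 117 = 0b1110101
Split: l1_idx=3, l2_idx=2, offset=5
L1[3] = 3
L2[3][2] = 47
paddr = 47 * 8 + 5 = 381

Answer: 381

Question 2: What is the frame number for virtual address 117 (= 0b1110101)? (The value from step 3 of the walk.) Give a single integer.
Answer: 47

Derivation:
vaddr = 117: l1_idx=3, l2_idx=2
L1[3] = 3; L2[3][2] = 47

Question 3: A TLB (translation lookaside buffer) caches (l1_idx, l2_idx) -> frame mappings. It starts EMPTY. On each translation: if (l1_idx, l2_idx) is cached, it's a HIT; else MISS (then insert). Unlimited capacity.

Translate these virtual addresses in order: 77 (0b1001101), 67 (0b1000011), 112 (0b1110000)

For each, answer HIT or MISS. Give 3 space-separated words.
vaddr=77: (2,1) not in TLB -> MISS, insert
vaddr=67: (2,0) not in TLB -> MISS, insert
vaddr=112: (3,2) not in TLB -> MISS, insert

Answer: MISS MISS MISS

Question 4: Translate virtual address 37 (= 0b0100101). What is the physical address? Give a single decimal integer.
Answer: 405

Derivation:
vaddr = 37 = 0b0100101
Split: l1_idx=1, l2_idx=0, offset=5
L1[1] = 0
L2[0][0] = 50
paddr = 50 * 8 + 5 = 405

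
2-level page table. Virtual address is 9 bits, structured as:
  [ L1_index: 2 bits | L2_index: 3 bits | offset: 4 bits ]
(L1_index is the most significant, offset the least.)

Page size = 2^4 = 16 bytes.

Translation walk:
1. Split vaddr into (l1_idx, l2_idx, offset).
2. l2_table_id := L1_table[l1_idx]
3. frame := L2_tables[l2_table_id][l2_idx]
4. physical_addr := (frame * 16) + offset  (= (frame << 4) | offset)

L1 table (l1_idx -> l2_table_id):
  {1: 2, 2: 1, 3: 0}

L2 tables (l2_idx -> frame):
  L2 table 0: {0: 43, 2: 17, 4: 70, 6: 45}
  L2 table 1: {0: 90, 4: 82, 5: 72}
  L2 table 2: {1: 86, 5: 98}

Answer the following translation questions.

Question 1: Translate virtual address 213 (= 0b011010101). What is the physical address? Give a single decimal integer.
Answer: 1573

Derivation:
vaddr = 213 = 0b011010101
Split: l1_idx=1, l2_idx=5, offset=5
L1[1] = 2
L2[2][5] = 98
paddr = 98 * 16 + 5 = 1573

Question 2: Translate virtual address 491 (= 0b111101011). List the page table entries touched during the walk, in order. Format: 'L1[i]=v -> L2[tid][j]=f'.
vaddr = 491 = 0b111101011
Split: l1_idx=3, l2_idx=6, offset=11

Answer: L1[3]=0 -> L2[0][6]=45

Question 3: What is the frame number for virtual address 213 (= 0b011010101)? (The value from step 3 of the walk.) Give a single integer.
vaddr = 213: l1_idx=1, l2_idx=5
L1[1] = 2; L2[2][5] = 98

Answer: 98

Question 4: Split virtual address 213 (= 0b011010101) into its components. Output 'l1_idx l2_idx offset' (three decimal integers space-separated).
Answer: 1 5 5

Derivation:
vaddr = 213 = 0b011010101
  top 2 bits -> l1_idx = 1
  next 3 bits -> l2_idx = 5
  bottom 4 bits -> offset = 5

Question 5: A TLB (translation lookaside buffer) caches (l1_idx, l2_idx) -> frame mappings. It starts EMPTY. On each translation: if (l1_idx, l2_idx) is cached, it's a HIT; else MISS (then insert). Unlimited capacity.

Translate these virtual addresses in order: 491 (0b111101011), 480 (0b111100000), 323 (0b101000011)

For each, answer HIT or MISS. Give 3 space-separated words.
vaddr=491: (3,6) not in TLB -> MISS, insert
vaddr=480: (3,6) in TLB -> HIT
vaddr=323: (2,4) not in TLB -> MISS, insert

Answer: MISS HIT MISS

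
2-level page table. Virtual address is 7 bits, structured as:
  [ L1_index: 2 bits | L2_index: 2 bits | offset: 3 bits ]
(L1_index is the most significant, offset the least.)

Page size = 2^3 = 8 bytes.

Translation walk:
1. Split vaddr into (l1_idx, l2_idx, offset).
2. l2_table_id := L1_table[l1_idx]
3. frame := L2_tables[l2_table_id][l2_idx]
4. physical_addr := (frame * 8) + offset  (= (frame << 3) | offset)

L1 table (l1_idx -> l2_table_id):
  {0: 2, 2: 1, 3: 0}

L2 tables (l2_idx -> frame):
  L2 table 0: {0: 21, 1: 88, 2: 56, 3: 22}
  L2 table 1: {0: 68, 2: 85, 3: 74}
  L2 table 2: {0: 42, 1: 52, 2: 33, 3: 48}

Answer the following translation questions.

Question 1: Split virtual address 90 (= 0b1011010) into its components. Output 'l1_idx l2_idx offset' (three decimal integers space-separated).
vaddr = 90 = 0b1011010
  top 2 bits -> l1_idx = 2
  next 2 bits -> l2_idx = 3
  bottom 3 bits -> offset = 2

Answer: 2 3 2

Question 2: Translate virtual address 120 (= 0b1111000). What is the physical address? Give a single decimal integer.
vaddr = 120 = 0b1111000
Split: l1_idx=3, l2_idx=3, offset=0
L1[3] = 0
L2[0][3] = 22
paddr = 22 * 8 + 0 = 176

Answer: 176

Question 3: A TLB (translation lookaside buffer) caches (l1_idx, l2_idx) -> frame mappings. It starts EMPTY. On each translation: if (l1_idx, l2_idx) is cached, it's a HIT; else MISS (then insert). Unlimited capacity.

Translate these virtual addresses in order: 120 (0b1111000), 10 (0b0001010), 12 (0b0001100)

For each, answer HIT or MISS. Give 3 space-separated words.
vaddr=120: (3,3) not in TLB -> MISS, insert
vaddr=10: (0,1) not in TLB -> MISS, insert
vaddr=12: (0,1) in TLB -> HIT

Answer: MISS MISS HIT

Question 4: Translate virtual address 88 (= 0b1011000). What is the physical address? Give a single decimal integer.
vaddr = 88 = 0b1011000
Split: l1_idx=2, l2_idx=3, offset=0
L1[2] = 1
L2[1][3] = 74
paddr = 74 * 8 + 0 = 592

Answer: 592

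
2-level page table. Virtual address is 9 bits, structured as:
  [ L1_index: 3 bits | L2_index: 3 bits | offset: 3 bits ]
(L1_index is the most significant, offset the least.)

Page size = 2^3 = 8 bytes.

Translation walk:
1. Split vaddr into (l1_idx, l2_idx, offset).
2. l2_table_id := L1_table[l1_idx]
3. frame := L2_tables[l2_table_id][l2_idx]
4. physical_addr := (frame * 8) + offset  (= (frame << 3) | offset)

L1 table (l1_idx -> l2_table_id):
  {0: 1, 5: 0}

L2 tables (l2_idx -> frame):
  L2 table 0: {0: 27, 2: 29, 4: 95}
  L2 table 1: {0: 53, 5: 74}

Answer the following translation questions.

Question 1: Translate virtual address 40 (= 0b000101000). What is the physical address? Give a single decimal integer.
vaddr = 40 = 0b000101000
Split: l1_idx=0, l2_idx=5, offset=0
L1[0] = 1
L2[1][5] = 74
paddr = 74 * 8 + 0 = 592

Answer: 592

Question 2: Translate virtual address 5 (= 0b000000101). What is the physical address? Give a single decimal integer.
vaddr = 5 = 0b000000101
Split: l1_idx=0, l2_idx=0, offset=5
L1[0] = 1
L2[1][0] = 53
paddr = 53 * 8 + 5 = 429

Answer: 429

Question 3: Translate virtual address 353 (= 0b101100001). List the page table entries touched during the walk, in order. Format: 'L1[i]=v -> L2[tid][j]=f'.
Answer: L1[5]=0 -> L2[0][4]=95

Derivation:
vaddr = 353 = 0b101100001
Split: l1_idx=5, l2_idx=4, offset=1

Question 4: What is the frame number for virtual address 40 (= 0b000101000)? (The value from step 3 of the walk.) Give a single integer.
Answer: 74

Derivation:
vaddr = 40: l1_idx=0, l2_idx=5
L1[0] = 1; L2[1][5] = 74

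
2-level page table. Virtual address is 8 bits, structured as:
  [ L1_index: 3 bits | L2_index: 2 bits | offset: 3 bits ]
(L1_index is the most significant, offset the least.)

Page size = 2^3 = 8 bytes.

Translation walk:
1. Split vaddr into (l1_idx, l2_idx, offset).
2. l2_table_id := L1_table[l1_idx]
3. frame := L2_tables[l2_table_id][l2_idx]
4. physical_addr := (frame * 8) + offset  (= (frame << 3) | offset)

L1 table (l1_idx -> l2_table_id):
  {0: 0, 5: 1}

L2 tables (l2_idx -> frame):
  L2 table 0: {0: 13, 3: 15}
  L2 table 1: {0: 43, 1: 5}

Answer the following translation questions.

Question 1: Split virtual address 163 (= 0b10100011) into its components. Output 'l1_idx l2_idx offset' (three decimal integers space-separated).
Answer: 5 0 3

Derivation:
vaddr = 163 = 0b10100011
  top 3 bits -> l1_idx = 5
  next 2 bits -> l2_idx = 0
  bottom 3 bits -> offset = 3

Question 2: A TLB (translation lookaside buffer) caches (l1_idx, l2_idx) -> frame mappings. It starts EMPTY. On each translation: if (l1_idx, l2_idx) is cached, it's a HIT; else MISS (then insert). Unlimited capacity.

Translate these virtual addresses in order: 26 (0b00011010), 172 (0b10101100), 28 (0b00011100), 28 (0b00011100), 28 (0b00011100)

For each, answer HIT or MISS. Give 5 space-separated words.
vaddr=26: (0,3) not in TLB -> MISS, insert
vaddr=172: (5,1) not in TLB -> MISS, insert
vaddr=28: (0,3) in TLB -> HIT
vaddr=28: (0,3) in TLB -> HIT
vaddr=28: (0,3) in TLB -> HIT

Answer: MISS MISS HIT HIT HIT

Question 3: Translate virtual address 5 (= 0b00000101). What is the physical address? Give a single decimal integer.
Answer: 109

Derivation:
vaddr = 5 = 0b00000101
Split: l1_idx=0, l2_idx=0, offset=5
L1[0] = 0
L2[0][0] = 13
paddr = 13 * 8 + 5 = 109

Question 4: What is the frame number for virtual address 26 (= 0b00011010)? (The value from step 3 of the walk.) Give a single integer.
vaddr = 26: l1_idx=0, l2_idx=3
L1[0] = 0; L2[0][3] = 15

Answer: 15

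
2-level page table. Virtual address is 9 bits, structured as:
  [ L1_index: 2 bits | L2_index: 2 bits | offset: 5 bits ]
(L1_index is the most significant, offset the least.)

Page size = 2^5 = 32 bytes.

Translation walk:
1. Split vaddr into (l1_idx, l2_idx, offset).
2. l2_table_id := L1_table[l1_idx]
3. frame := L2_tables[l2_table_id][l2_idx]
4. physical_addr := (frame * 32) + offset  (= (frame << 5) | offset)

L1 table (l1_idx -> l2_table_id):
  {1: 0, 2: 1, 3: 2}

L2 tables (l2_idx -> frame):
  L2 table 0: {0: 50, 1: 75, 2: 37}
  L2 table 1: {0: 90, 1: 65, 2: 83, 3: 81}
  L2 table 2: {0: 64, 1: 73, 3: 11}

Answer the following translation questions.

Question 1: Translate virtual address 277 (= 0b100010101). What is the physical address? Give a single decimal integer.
vaddr = 277 = 0b100010101
Split: l1_idx=2, l2_idx=0, offset=21
L1[2] = 1
L2[1][0] = 90
paddr = 90 * 32 + 21 = 2901

Answer: 2901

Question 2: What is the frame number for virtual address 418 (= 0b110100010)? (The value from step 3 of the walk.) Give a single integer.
Answer: 73

Derivation:
vaddr = 418: l1_idx=3, l2_idx=1
L1[3] = 2; L2[2][1] = 73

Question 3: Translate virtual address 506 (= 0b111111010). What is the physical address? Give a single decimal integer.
vaddr = 506 = 0b111111010
Split: l1_idx=3, l2_idx=3, offset=26
L1[3] = 2
L2[2][3] = 11
paddr = 11 * 32 + 26 = 378

Answer: 378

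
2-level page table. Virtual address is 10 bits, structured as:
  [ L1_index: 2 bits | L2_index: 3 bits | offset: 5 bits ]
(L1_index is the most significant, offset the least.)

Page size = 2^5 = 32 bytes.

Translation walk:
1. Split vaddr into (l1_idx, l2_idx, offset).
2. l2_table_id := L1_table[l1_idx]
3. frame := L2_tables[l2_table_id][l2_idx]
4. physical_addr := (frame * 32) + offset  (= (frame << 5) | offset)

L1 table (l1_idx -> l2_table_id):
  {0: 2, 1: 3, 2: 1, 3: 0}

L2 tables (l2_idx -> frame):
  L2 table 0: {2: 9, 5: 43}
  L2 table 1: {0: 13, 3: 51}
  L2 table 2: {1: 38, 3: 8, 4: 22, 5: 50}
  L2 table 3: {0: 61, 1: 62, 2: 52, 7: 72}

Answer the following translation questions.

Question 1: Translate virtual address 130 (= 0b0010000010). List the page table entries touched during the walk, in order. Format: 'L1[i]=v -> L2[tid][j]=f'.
Answer: L1[0]=2 -> L2[2][4]=22

Derivation:
vaddr = 130 = 0b0010000010
Split: l1_idx=0, l2_idx=4, offset=2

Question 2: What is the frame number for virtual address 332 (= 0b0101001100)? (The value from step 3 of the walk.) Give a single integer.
vaddr = 332: l1_idx=1, l2_idx=2
L1[1] = 3; L2[3][2] = 52

Answer: 52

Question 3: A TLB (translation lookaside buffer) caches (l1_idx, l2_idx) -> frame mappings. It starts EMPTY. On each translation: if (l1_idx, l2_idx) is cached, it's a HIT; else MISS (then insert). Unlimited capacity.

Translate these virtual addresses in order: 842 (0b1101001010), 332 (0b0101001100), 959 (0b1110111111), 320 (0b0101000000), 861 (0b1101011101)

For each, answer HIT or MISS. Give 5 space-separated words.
vaddr=842: (3,2) not in TLB -> MISS, insert
vaddr=332: (1,2) not in TLB -> MISS, insert
vaddr=959: (3,5) not in TLB -> MISS, insert
vaddr=320: (1,2) in TLB -> HIT
vaddr=861: (3,2) in TLB -> HIT

Answer: MISS MISS MISS HIT HIT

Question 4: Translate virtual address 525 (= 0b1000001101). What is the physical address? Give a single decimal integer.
vaddr = 525 = 0b1000001101
Split: l1_idx=2, l2_idx=0, offset=13
L1[2] = 1
L2[1][0] = 13
paddr = 13 * 32 + 13 = 429

Answer: 429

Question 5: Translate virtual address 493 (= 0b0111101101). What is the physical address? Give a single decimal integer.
Answer: 2317

Derivation:
vaddr = 493 = 0b0111101101
Split: l1_idx=1, l2_idx=7, offset=13
L1[1] = 3
L2[3][7] = 72
paddr = 72 * 32 + 13 = 2317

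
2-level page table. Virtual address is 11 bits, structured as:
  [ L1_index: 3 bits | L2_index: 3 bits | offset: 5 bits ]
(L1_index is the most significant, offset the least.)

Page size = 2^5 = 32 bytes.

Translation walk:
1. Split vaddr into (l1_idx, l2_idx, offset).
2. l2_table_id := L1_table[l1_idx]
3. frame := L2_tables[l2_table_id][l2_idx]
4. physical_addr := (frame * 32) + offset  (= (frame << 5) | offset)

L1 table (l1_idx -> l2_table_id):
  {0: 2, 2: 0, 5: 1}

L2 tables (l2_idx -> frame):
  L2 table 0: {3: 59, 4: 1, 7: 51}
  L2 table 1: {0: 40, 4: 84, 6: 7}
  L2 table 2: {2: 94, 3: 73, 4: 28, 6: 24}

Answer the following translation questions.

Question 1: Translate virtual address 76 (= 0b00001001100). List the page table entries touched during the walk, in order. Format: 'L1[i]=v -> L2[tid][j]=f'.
Answer: L1[0]=2 -> L2[2][2]=94

Derivation:
vaddr = 76 = 0b00001001100
Split: l1_idx=0, l2_idx=2, offset=12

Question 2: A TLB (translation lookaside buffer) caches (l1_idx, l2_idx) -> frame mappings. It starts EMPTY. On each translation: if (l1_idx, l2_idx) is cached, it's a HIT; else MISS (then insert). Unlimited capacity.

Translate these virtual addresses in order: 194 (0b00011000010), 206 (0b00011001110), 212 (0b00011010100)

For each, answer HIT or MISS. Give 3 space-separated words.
vaddr=194: (0,6) not in TLB -> MISS, insert
vaddr=206: (0,6) in TLB -> HIT
vaddr=212: (0,6) in TLB -> HIT

Answer: MISS HIT HIT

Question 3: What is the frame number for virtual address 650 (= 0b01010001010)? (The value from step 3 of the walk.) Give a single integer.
vaddr = 650: l1_idx=2, l2_idx=4
L1[2] = 0; L2[0][4] = 1

Answer: 1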